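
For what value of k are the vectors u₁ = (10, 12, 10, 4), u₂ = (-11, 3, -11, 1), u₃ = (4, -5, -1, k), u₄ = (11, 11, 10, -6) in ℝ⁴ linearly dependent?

k = -50

The set is linearly dependent precisely when det[u₁; u₂; u₃; u₄] = 0.
The determinant works out to 162*k + 8100.
Solving 162*k + 8100 = 0 yields k = -50.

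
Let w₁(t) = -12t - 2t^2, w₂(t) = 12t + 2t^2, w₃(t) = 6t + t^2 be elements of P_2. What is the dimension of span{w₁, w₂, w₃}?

Represent each element by its coordinate vector in ℝ³.
Apply Gaussian elimination to the matrix whose rows are w₁, w₂, w₃.
There is 1 pivot column, so rank = 1.

dim = 1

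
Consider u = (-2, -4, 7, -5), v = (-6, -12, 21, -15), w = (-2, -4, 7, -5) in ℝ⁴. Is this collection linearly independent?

Row-reduce the matrix whose columns are u, v, w.
The reduction yields 1 nonzero row, so the rank is 1.
Since rank 1 < 3, the set is linearly dependent.
Indeed 3u - v = 0.

linearly dependent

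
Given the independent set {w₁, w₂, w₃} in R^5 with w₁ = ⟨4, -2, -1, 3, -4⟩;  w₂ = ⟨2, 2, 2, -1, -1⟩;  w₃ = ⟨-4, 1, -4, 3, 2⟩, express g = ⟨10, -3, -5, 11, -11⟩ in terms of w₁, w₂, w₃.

g = 3w₁ + w₂ + w₃

Since w₁, w₂, w₃ are independent, the coefficients expressing g are uniquely determined by a linear system.
Row-reducing the augmented matrix gives the unique coefficients (a₁, a₂, a₃) = (3, 1, 1).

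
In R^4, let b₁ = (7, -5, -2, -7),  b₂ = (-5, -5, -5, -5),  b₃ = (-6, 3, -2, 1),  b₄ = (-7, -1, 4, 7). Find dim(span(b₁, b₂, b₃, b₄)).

Form the matrix with b₁, b₂, b₃, b₄ as columns and reduce.
Exactly 4 pivots survive; hence the rank is 4.

dim = 4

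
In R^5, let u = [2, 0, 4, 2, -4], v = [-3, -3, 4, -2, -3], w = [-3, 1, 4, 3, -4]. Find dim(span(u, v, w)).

dim = 3

Apply Gaussian elimination to the matrix whose rows are u, v, w.
The echelon form has 3 nonzero rows, so the rank is 3.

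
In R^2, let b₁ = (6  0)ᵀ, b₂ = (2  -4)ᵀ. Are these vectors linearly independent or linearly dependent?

Form the 2×2 matrix with these as columns; its determinant is -24.
A nonzero determinant means the columns are linearly independent.

linearly independent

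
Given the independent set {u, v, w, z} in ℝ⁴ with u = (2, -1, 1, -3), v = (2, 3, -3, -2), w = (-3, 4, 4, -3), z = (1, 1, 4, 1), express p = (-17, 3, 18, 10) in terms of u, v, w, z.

Solve the system with u, v, w, z as columns and p as the right-hand side.
The system has the unique solution (c₁, …, c₄) = (-3, -3, 2, 1).

p = -3u - 3v + 2w + z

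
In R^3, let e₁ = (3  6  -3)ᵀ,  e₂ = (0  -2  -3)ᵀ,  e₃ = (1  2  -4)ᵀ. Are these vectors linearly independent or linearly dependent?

linearly independent

The matrix [e₁|e₂|e₃] has determinant 18.
A nonzero determinant means the columns are linearly independent.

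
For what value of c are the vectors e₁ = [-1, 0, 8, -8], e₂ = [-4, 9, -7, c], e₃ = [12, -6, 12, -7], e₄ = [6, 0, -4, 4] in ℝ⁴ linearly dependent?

Place the vectors as rows of a 4×4 matrix; dependence ⇔ determinant zero.
The determinant works out to 264*c + 132.
Solving 264*c + 132 = 0 yields c = -1/2.

c = -1/2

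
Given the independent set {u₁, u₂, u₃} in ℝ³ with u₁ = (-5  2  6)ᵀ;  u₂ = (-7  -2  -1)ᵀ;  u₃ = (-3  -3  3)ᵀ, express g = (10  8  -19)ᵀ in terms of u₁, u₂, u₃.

Set up the augmented matrix [u₁ | u₂ | u₃ | g] and row-reduce.
Back-substitution yields (α₁, α₂, α₃) = (-1, 1, -4).

g = -u₁ + u₂ - 4u₃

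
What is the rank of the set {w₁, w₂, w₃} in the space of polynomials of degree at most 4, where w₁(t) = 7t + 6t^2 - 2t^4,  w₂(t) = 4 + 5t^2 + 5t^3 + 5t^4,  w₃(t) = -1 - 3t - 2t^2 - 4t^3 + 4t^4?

Use coordinates relative to {1, t, …, t^4}.
Row-reduce the 3×5 matrix with these as rows.
There are 3 pivot columns, so rank = 3.

3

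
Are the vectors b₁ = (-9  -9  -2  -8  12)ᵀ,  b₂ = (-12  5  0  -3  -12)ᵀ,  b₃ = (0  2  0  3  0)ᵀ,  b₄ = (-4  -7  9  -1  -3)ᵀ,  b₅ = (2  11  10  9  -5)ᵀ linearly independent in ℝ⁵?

Place the vectors as rows of a 5×5 matrix and reduce to echelon form.
The reduction yields 5 nonzero rows, so the rank is 5.
Since rank = 5 (the number of vectors), the set is linearly independent.

linearly independent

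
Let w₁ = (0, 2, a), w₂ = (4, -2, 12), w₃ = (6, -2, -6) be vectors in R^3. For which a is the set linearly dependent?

a = -48

The set is linearly dependent precisely when det[w₁; w₂; w₃] = 0.
Cofactor expansion gives det = 4*a + 192.
This vanishes exactly when a = -48.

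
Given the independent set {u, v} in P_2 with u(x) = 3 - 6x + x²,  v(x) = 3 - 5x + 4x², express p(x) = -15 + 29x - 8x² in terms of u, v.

p = -4u - v

Work in coordinates with respect to the standard basis {1, x, x²}.
Since u, v are independent, the coefficients expressing p are uniquely determined by a linear system.
Back-substitution yields (α₁, α₂) = (-4, -1).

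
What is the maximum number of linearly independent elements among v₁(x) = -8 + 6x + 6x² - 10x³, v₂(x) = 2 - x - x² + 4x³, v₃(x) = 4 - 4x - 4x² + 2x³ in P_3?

2

Use coordinates relative to {1, x, …, x³}.
Apply Gaussian elimination to the matrix whose rows are v₁, v₂, v₃.
There are 2 pivot columns, so rank = 2.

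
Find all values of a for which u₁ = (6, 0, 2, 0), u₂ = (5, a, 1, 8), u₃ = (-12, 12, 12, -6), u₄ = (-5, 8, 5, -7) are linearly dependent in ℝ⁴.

a = -17/3

Place the vectors as rows of a 4×4 matrix; dependence ⇔ determinant zero.
Cofactor expansion gives det = -432*a - 2448.
Setting this to zero gives a = -17/3.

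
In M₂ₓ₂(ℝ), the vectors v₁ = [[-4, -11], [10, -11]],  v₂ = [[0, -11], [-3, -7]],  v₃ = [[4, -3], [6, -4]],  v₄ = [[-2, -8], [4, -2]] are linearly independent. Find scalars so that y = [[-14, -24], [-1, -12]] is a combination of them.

y = v₁ + v₂ - 2v₃ + v₄

Identify each element with its coordinate vector in ℝ⁴ via {E₁₁, E₁₂, E₂₁, E₂₂}.
Set up the augmented matrix [v₁ | v₂ | v₃ | v₄ | y] and row-reduce.
Back-substitution yields (a₁, …, a₄) = (1, 1, -2, 1).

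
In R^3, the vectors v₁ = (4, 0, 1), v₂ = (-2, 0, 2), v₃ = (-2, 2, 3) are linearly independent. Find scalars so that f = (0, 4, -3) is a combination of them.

Since v₁, v₂, v₃ are independent, the coefficients expressing f are uniquely determined by a linear system.
The system has the unique solution (a₁, a₂, a₃) = (-1, -4, 2).

f = -v₁ - 4v₂ + 2v₃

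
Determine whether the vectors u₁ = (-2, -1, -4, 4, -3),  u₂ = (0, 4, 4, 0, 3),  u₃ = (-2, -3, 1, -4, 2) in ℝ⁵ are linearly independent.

Place the vectors as rows of a 3×5 matrix and reduce to echelon form.
The reduction yields 3 nonzero rows, so the rank is 3.
Since rank = 3 (the number of vectors), the set is linearly independent.

linearly independent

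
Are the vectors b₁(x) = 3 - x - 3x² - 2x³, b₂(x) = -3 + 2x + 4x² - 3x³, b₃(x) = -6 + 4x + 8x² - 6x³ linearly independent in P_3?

Write each element as a coordinate vector in ℝ⁴ using {1, x, …, x³}.
One vector is a scalar multiple of another, so the set is dependent.

linearly dependent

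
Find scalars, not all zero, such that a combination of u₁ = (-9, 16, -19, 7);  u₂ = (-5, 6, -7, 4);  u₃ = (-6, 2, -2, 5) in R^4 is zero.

u₁ - 3u₂ + u₃ = 0

Write the vectors as columns of a matrix and find a nonzero vector in its null space.
The free variable yields coefficients (1, -3, 1) (any nonzero multiple also works).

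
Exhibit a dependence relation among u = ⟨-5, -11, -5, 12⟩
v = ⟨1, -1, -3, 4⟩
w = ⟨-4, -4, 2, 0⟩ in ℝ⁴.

u - 3v - 2w = 0

Set up α₁u + … + α₃w = 0 and solve the homogeneous system.
One solution (up to scaling) is (1, -3, -2).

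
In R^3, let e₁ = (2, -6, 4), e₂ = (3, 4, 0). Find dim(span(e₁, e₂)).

Put the 3×2 matrix [e₁|e₂] into echelon form.
The echelon form has 2 nonzero rows, so the rank is 2.

dim = 2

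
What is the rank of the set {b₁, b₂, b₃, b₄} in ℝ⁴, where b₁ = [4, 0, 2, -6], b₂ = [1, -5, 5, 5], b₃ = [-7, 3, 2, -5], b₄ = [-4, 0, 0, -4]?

Put the 4×4 matrix [b₁|b₂|b₃|b₄] into echelon form.
Reduction leaves 4 leading entries, giving rank 4.

rank 4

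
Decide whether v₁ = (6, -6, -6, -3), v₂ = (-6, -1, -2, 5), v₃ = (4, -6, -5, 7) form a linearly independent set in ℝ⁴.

Place the vectors as rows of a 3×4 matrix and reduce to echelon form.
The reduction yields 3 nonzero rows, so the rank is 3.
Since rank = 3 (the number of vectors), the set is linearly independent.

linearly independent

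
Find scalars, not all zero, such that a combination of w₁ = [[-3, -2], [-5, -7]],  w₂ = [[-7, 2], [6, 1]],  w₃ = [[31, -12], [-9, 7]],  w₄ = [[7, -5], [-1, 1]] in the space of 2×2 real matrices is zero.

Write each element as a vector in ℝ⁴ using {E₁₁, E₁₂, E₂₁, E₂₂}.
Set up α₁w₁ + … + α₄w₄ = 0 and solve the homogeneous system.
The free variable yields coefficients (1, 2, 1, -2) (any nonzero multiple also works).

w₁ + 2w₂ + w₃ - 2w₄ = 0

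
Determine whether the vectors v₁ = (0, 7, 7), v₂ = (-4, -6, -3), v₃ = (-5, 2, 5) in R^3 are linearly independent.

linearly independent

Form the 3×3 matrix with these as columns; its determinant is -21.
A nonzero determinant means the columns are linearly independent.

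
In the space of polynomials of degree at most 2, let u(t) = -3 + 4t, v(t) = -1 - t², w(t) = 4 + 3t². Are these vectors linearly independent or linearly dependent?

linearly independent

Take coordinates with respect to the standard basis {1, t, t²}.
Row-reduce the matrix whose columns are u, v, w.
The reduction yields 3 nonzero rows, so the rank is 3.
Since rank = 3 (the number of vectors), the set is linearly independent.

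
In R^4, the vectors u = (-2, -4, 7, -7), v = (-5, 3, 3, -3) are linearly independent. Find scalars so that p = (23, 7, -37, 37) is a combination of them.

Set up the augmented matrix [u | v | p] and row-reduce.
Row-reducing the augmented matrix gives the unique coefficients (α₁, α₂) = (-4, -3).

p = -4u - 3v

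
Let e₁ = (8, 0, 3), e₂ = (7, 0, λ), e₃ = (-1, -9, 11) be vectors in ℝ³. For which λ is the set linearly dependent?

The vectors are dependent exactly when the determinant of the matrix with rows e₁, e₂, e₃ vanishes.
Expanding, det = 72*λ - 189.
Solving 72*λ - 189 = 0 yields λ = 21/8.

λ = 21/8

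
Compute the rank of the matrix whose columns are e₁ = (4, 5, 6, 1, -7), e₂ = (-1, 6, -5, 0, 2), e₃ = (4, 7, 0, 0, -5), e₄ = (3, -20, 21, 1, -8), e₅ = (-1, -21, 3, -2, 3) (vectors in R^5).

3

Apply Gaussian elimination to the matrix whose rows are e₁, e₂, e₃, e₄, e₅.
The echelon form has 3 nonzero rows, so the rank is 3.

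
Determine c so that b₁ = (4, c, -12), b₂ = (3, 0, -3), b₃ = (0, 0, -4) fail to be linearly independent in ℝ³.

Dependence holds iff the 3×3 matrix [b₁ b₂ b₃] is singular.
Expanding, det = 12*c.
Solving 12*c = 0 yields c = 0.

c = 0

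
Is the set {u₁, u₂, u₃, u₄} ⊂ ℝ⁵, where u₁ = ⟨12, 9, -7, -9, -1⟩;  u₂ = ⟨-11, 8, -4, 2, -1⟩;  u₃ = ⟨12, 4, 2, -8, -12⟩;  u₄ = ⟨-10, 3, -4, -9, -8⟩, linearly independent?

linearly independent

Place the vectors as rows of a 4×5 matrix and reduce to echelon form.
The reduction yields 4 nonzero rows, so the rank is 4.
Since rank = 4 (the number of vectors), the set is linearly independent.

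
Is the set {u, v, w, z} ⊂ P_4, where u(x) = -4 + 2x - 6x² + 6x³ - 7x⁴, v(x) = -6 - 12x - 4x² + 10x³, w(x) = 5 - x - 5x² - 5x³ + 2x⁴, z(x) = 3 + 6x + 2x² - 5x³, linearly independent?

linearly dependent

Write each element as a coordinate vector in ℝ⁵ using {1, x, …, x⁴}.
One vector is a scalar multiple of another, so the set is dependent.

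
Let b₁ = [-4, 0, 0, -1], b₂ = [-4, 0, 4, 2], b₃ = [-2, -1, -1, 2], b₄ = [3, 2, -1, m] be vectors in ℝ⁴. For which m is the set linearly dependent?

m = -13/2

Place the vectors as rows of a 4×4 matrix; dependence ⇔ determinant zero.
The determinant works out to -16*m - 104.
Solving -16*m - 104 = 0 yields m = -13/2.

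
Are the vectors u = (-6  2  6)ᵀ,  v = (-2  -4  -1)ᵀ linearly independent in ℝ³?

linearly independent

Place the vectors as rows of a 2×3 matrix and reduce to echelon form.
The reduction yields 2 nonzero rows, so the rank is 2.
Since rank = 2 (the number of vectors), the set is linearly independent.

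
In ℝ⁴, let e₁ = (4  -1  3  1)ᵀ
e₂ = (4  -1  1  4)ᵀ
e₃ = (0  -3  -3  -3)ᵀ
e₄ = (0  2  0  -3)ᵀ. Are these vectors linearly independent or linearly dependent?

The matrix [e₁|e₂|e₃|e₄] has determinant 192.
A nonzero determinant means the columns are linearly independent.

linearly independent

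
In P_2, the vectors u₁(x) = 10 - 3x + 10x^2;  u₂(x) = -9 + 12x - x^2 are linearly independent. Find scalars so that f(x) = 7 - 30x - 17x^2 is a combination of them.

f = -2u₁ - 3u₂

Identify each element with its coordinate vector in ℝ³ via {1, x, x^2}.
Since u₁, u₂ are independent, the coefficients expressing f are uniquely determined by a linear system.
Row-reducing the augmented matrix gives the unique coefficients (a₁, a₂) = (-2, -3).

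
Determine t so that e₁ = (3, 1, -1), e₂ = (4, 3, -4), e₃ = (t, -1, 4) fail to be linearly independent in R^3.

t = 12

The set is linearly dependent precisely when det[e₁; e₂; e₃] = 0.
Cofactor expansion gives det = 12 - t.
Solving 12 - t = 0 yields t = 12.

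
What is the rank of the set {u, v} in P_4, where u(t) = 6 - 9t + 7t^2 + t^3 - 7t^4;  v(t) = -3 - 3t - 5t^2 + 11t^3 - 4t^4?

rank 2

Pass to coordinate vectors with respect to the basis {1, t, …, t^4}.
Apply Gaussian elimination to the matrix whose rows are u, v.
Reduction leaves 2 leading entries, giving rank 2.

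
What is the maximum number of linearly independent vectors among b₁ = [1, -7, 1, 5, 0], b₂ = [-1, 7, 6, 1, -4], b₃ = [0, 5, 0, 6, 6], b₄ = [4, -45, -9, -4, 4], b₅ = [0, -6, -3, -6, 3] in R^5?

4

Row-reduce the 5×5 matrix with these as rows.
Exactly 4 pivots survive; hence the rank is 4.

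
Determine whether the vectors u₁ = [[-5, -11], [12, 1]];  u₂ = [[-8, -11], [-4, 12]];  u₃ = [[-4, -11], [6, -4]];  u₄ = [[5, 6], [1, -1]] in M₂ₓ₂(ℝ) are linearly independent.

linearly independent

Take coordinates with respect to the standard basis {E₁₁, E₁₂, E₂₁, E₂₂}.
Form the 4×4 matrix with these as columns; its determinant is 3148.
A nonzero determinant means the columns are linearly independent.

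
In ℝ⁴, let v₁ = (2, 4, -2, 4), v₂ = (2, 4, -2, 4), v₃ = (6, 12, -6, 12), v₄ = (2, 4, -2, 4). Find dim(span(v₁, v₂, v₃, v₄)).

1

Put the 4×4 matrix [v₁|v₂|v₃|v₄] into echelon form.
Reduction leaves 1 leading entry, giving rank 1.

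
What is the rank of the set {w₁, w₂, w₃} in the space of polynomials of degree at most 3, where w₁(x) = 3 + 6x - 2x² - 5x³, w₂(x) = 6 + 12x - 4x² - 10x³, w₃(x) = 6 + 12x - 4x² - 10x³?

Use coordinates relative to {1, x, …, x³}.
Put the 4×3 matrix [w₁|w₂|w₃] into echelon form.
The echelon form has 1 nonzero row, so the rank is 1.

rank 1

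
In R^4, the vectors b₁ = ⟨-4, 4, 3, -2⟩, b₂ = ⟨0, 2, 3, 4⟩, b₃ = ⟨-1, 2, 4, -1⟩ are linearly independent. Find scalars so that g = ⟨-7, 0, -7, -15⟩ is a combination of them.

g = 2b₁ - 3b₂ - b₃

Solve the system with b₁, b₂, b₃ as columns and g as the right-hand side.
Row-reducing the augmented matrix gives the unique coefficients (α₁, α₂, α₃) = (2, -3, -1).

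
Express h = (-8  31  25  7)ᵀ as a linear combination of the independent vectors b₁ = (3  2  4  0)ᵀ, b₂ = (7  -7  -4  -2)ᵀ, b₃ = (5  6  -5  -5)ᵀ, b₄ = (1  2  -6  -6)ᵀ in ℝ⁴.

h = 3b₁ - 3b₂ + b₃ - b₄

Write h = α₁b₁ + … + α₄b₄ and equate components.
Row-reducing the augmented matrix gives the unique coefficients (α₁, …, α₄) = (3, -3, 1, -1).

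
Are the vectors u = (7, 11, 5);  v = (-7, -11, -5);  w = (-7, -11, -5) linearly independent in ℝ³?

Two of the vectors are equal, giving an immediate dependence.

linearly dependent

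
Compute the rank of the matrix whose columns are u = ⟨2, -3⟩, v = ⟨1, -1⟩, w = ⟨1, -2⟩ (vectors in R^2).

Form the matrix with u, v, w as columns and reduce.
The echelon form has 2 nonzero rows, so the rank is 2.
(With 3 elements in a 2-dimensional space the rank is at most 2.)

2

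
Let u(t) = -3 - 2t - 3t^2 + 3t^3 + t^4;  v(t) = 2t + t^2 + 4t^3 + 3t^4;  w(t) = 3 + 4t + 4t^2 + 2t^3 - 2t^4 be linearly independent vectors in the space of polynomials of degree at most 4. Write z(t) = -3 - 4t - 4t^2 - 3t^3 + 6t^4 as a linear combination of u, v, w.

z = -u + v - 2w

Identify each element with its coordinate vector in ℝ⁵ via {1, t, …, t^4}.
Write z = a₁u + … + a₃w and equate components.
The system has the unique solution (a₁, a₂, a₃) = (-1, 1, -2).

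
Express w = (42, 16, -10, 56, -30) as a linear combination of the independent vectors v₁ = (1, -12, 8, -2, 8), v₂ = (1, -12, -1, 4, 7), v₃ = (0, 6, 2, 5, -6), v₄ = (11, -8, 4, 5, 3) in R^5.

Since v₁, v₂, v₃, v₄ are independent, the coefficients expressing w are uniquely determined by a linear system.
Row-reducing the augmented matrix gives the unique coefficients (α₁, …, α₄) = (-4, 2, 4, 4).

w = -4v₁ + 2v₂ + 4v₃ + 4v₄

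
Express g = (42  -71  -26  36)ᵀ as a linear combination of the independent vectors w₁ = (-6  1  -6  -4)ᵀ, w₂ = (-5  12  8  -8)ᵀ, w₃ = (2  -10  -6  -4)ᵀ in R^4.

Since w₁, w₂, w₃ are independent, the coefficients expressing g are uniquely determined by a linear system.
Back-substitution yields (α₁, α₂, α₃) = (-3, -4, 2).

g = -3w₁ - 4w₂ + 2w₃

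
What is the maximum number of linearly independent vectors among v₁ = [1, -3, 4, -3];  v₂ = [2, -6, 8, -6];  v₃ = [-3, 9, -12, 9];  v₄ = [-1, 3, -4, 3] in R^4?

1

Apply Gaussian elimination to the matrix whose rows are v₁, v₂, v₃, v₄.
The echelon form has 1 nonzero row, so the rank is 1.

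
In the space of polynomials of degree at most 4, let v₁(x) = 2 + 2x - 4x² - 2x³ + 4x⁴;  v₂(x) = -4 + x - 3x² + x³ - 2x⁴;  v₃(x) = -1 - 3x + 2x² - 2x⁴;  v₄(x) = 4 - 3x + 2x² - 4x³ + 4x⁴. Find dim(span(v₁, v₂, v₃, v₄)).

Represent each element by its coordinate vector in ℝ⁵.
Put the 5×4 matrix [v₁|v₂|v₃|v₄] into echelon form.
Reduction leaves 4 leading entries, giving rank 4.

4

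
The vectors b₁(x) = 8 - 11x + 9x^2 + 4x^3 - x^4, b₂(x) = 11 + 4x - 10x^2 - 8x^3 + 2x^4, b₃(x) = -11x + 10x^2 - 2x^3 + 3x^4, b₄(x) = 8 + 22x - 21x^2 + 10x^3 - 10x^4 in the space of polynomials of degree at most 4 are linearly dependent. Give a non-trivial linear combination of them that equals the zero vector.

b₁ - 3b₃ - b₄ = 0

Write each element as a vector in ℝ⁵ using {1, x, …, x^4}.
Set up α₁b₁ + … + α₄b₄ = 0 and solve the homogeneous system.
One solution (up to scaling) is (1, 0, -3, -1).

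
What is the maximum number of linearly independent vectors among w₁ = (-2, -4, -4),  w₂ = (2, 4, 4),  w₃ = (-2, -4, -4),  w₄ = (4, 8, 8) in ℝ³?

Form the matrix with w₁, w₂, w₃, w₄ as columns and reduce.
There is 1 pivot column, so rank = 1.
(With 4 elements in a 3-dimensional space the rank is at most 3.)

1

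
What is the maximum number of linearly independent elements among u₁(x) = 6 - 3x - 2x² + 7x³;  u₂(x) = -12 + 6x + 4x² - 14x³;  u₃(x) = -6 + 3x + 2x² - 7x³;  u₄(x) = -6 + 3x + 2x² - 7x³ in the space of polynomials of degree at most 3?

1

Pass to coordinate vectors with respect to the basis {1, x, …, x³}.
Form the matrix with u₁, u₂, u₃, u₄ as columns and reduce.
There is 1 pivot column, so rank = 1.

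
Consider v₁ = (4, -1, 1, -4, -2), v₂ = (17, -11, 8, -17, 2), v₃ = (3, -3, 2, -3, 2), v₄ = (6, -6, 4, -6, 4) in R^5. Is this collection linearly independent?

linearly dependent

One vector is a scalar multiple of another, so the set is dependent.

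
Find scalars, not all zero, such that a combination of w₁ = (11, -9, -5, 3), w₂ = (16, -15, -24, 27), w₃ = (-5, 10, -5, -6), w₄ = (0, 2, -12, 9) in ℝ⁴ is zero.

w₁ - w₂ - w₃ + 2w₄ = 0

Solve the homogeneous system with w₁, w₂, w₃, w₄ as columns by row-reducing the coefficient matrix.
The free variable yields coefficients (1, -1, -1, 2) (any nonzero multiple also works).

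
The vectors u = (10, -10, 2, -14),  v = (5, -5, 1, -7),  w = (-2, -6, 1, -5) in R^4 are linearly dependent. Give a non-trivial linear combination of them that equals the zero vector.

Row-reduce the matrix with u, v, w as columns; the null space gives the coefficients.
A generator of the null space is (1, -2, 0).

u - 2v = 0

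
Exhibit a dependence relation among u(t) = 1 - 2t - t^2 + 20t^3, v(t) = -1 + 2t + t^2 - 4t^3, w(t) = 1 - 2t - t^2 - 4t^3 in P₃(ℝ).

u + 3v + 2w = 0

Write each element as a vector in ℝ⁴ using {1, t, …, t^3}.
Set up α₁u + … + α₃w = 0 and solve the homogeneous system.
A generator of the null space is (1, 3, 2).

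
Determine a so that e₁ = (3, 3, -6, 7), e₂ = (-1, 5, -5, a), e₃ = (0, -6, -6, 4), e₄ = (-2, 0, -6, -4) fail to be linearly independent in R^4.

Place the vectors as rows of a 4×4 matrix; dependence ⇔ determinant zero.
The determinant works out to 216*a + 900.
Solving 216*a + 900 = 0 yields a = -25/6.

a = -25/6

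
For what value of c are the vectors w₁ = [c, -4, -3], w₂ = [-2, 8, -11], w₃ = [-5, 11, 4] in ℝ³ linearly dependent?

The set is linearly dependent precisely when det[w₁; w₂; w₃] = 0.
Cofactor expansion gives det = 153*c - 306.
Setting this to zero gives c = 2.

c = 2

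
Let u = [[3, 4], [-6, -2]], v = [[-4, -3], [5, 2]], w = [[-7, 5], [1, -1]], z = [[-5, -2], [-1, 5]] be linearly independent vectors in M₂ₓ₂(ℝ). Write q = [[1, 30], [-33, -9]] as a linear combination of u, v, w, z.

Identify each element with its coordinate vector in ℝ⁴ via {E₁₁, E₁₂, E₂₁, E₂₂}.
Since u, v, w, z are independent, the coefficients expressing q are uniquely determined by a linear system.
The system has the unique solution (a₁, …, a₄) = (4, -2, 2, 1).

q = 4u - 2v + 2w + z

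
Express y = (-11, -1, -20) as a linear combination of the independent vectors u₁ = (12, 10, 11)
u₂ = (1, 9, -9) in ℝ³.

y = -u₁ + u₂

Write y = c₁u₁ + c₂u₂ and equate components.
Back-substitution yields (c₁, c₂) = (-1, 1).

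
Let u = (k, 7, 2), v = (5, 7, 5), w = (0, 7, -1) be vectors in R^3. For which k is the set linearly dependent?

k = 5/2

Place the vectors as rows of a 3×3 matrix; dependence ⇔ determinant zero.
Expanding, det = 105 - 42*k.
This vanishes exactly when k = 5/2.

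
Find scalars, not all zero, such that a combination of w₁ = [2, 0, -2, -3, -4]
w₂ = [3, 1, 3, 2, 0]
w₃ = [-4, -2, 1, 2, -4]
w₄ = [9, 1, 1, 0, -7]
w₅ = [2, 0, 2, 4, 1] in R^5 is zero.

2w₁ + w₂ - w₄ + w₅ = 0

Set up α₁w₁ + … + α₅w₅ = 0 and solve the homogeneous system.
A generator of the null space is (2, 1, 0, -1, 1).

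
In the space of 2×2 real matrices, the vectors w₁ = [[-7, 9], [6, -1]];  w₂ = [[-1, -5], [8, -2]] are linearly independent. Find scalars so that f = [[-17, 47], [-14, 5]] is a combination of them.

f = 3w₁ - 4w₂

Work in coordinates with respect to the standard basis {E₁₁, E₁₂, E₂₁, E₂₂}.
Solve the system with w₁, w₂ as columns and f as the right-hand side.
Back-substitution yields (a₁, a₂) = (3, -4).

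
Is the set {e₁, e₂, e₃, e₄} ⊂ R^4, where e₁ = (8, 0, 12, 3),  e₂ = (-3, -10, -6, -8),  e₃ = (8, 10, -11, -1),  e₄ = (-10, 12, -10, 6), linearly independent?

Form the 4×4 matrix with these as columns; its determinant is 156.
A nonzero determinant means the columns are linearly independent.

linearly independent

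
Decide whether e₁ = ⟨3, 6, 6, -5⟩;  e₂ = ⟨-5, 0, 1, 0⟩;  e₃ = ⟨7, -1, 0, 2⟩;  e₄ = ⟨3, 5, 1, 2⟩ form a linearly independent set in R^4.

linearly independent

The matrix [e₁|e₂|e₃|e₄] has determinant 599.
A nonzero determinant means the columns are linearly independent.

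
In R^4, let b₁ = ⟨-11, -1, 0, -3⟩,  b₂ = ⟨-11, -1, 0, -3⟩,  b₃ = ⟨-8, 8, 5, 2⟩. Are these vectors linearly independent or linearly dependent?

Two of the vectors are equal, giving an immediate dependence.

linearly dependent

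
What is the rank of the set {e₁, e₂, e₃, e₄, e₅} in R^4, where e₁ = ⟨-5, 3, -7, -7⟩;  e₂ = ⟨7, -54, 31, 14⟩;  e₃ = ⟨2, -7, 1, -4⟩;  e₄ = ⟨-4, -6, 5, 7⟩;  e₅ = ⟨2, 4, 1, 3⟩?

4

Put the 4×5 matrix [e₁|e₂|e₃|e₄|e₅] into echelon form.
Exactly 4 pivots survive; hence the rank is 4.
(With 5 elements in a 4-dimensional space the rank is at most 4.)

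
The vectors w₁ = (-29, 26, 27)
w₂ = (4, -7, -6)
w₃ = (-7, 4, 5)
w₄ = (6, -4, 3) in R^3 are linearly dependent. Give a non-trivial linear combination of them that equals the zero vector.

w₁ + 2w₂ - 3w₃ = 0

Solve the homogeneous system with w₁, w₂, w₃, w₄ as columns by row-reducing the coefficient matrix.
One solution (up to scaling) is (1, 2, -3, 0).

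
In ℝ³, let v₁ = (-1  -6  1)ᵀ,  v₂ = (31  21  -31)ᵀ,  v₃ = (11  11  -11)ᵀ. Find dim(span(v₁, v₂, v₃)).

2

Put the 3×3 matrix [v₁|v₂|v₃] into echelon form.
Exactly 2 pivots survive; hence the rank is 2.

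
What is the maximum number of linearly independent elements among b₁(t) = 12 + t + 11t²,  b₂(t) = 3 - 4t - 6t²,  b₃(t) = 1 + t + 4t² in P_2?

3

Represent each element by its coordinate vector in ℝ³.
Form the matrix with b₁, b₂, b₃ as columns and reduce.
Exactly 3 pivots survive; hence the rank is 3.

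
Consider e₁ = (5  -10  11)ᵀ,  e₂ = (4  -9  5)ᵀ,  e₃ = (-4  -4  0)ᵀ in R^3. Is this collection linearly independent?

linearly independent

Form the 3×3 matrix with these as columns; its determinant is -272.
A nonzero determinant means the columns are linearly independent.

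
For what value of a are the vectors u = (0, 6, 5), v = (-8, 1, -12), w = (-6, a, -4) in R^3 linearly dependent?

Dependence holds iff the 3×3 matrix [u v w] is singular.
Cofactor expansion gives det = 270 - 40*a.
This vanishes exactly when a = 27/4.

a = 27/4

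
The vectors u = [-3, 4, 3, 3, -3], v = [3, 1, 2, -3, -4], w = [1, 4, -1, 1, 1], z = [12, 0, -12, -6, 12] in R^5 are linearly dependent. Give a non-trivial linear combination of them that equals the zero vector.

3u - 3w + z = 0

Solve the homogeneous system with u, v, w, z as columns by row-reducing the coefficient matrix.
The free variable yields coefficients (3, 0, -3, 1) (any nonzero multiple also works).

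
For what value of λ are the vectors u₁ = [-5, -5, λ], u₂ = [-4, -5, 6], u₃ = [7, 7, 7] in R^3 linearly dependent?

The vectors are dependent exactly when the determinant of the matrix with rows u₁, u₂, u₃ vanishes.
The determinant works out to 7*λ + 35.
Solving 7*λ + 35 = 0 yields λ = -5.

λ = -5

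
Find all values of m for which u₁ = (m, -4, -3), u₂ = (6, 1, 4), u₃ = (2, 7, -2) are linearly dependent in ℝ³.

m = -20/3

The set is linearly dependent precisely when det[u₁; u₂; u₃] = 0.
Cofactor expansion gives det = -30*m - 200.
This vanishes exactly when m = -20/3.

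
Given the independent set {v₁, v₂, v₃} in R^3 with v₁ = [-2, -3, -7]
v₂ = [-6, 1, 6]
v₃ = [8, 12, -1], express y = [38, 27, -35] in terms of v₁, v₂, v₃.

y = 2v₁ - 3v₂ + 3v₃

Solve the system with v₁, v₂, v₃ as columns and y as the right-hand side.
Back-substitution yields (c₁, c₂, c₃) = (2, -3, 3).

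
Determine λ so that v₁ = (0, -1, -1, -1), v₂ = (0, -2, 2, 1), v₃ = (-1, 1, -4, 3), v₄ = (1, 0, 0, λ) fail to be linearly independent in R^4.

λ = -23/4

The set is linearly dependent precisely when det[v₁; v₂; v₃; v₄] = 0.
Expanding, det = 4*λ + 23.
Setting this to zero gives λ = -23/4.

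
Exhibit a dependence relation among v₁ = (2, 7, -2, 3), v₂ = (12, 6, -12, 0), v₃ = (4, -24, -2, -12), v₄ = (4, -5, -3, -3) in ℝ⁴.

2v₁ + v₃ - 2v₄ = 0

Set up α₁v₁ + … + α₄v₄ = 0 and solve the homogeneous system.
One solution (up to scaling) is (2, 0, 1, -2).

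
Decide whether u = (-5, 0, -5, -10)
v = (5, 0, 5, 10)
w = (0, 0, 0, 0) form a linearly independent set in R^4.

linearly dependent

One of the vectors is the zero vector, so the set is linearly dependent.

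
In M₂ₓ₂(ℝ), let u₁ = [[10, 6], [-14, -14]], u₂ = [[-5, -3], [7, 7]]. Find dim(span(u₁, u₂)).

dim = 1

Use coordinates relative to {E₁₁, E₁₂, E₂₁, E₂₂}.
Row-reduce the 2×4 matrix with these as rows.
Reduction leaves 1 leading entry, giving rank 1.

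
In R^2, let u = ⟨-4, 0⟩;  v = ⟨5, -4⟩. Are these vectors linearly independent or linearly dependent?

The matrix [u|v] has determinant 16.
A nonzero determinant means the columns are linearly independent.

linearly independent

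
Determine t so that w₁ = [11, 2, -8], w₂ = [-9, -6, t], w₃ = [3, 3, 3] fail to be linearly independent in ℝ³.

t = -8/3

Dependence holds iff the 3×3 matrix [w₁ w₂ w₃] is singular.
Cofactor expansion gives det = -27*t - 72.
Solving -27*t - 72 = 0 yields t = -8/3.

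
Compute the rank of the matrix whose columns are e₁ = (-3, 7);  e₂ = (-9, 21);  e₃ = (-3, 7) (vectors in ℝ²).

rank 1

Put the 2×3 matrix [e₁|e₂|e₃] into echelon form.
Reduction leaves 1 leading entry, giving rank 1.
(With 3 elements in a 2-dimensional space the rank is at most 2.)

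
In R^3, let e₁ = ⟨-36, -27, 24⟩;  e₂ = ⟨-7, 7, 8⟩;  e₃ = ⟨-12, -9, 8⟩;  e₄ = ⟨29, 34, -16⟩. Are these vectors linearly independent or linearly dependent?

linearly dependent

There are 4 vectors in a 3-dimensional space, so they cannot be linearly independent.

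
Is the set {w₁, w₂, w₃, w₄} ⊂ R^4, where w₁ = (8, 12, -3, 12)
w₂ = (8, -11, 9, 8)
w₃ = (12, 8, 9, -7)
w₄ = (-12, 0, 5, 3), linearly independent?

linearly independent

Form the 4×4 matrix with these as columns; its determinant is -69568.
A nonzero determinant means the columns are linearly independent.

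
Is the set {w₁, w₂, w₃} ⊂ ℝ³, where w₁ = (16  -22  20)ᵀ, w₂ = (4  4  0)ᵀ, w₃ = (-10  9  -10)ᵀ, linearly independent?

The matrix [w₁|w₂|w₃] has determinant 0.
A zero determinant means the columns are linearly dependent.

linearly dependent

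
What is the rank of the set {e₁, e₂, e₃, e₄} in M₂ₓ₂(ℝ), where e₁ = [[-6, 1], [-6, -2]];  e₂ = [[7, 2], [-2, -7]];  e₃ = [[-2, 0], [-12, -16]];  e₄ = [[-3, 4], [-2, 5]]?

Pass to coordinate vectors with respect to the basis {E₁₁, E₁₂, E₂₁, E₂₂}.
Row-reduce the 4×4 matrix with these as rows.
Reduction leaves 3 leading entries, giving rank 3.

rank 3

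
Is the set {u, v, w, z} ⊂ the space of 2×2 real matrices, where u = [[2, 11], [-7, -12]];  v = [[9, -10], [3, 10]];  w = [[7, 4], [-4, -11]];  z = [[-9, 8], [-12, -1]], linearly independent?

linearly independent

Write each element as a coordinate vector in ℝ⁴ using {E₁₁, E₁₂, E₂₁, E₂₂}.
Place the vectors as rows of a 4×4 matrix and reduce to echelon form.
The reduction yields 4 nonzero rows, so the rank is 4.
Since rank = 4 (the number of vectors), the set is linearly independent.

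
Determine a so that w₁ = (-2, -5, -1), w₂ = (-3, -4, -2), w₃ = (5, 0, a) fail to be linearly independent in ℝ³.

The vectors are dependent exactly when the determinant of the matrix with rows w₁, w₂, w₃ vanishes.
Expanding, det = 30 - 7*a.
Setting this to zero gives a = 30/7.

a = 30/7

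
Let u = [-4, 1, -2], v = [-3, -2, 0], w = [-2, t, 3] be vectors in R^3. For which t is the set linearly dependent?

Dependence holds iff the 3×3 matrix [u v w] is singular.
Expanding, det = 6*t + 41.
This vanishes exactly when t = -41/6.

t = -41/6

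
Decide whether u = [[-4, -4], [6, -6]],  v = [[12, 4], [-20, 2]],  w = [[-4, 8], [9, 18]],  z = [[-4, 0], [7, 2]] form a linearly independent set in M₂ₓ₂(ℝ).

Take coordinates with respect to the standard basis {E₁₁, E₁₂, E₂₁, E₂₂}.
Form the 4×4 matrix with these as columns; its determinant is 0.
A zero determinant means the columns are linearly dependent.

linearly dependent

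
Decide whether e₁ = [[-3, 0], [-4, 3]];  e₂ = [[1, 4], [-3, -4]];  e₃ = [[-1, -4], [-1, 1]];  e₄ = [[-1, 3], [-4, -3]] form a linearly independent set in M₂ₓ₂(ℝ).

linearly independent

Take coordinates with respect to the standard basis {E₁₁, E₁₂, E₂₁, E₂₂}.
Form the 4×4 matrix with these as columns; its determinant is -105.
A nonzero determinant means the columns are linearly independent.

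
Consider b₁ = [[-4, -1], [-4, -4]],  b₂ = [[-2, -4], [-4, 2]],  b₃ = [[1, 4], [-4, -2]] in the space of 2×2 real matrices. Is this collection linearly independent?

Take coordinates with respect to the standard basis {E₁₁, E₁₂, E₂₁, E₂₂}.
Place the vectors as rows of a 3×4 matrix and reduce to echelon form.
The reduction yields 3 nonzero rows, so the rank is 3.
Since rank = 3 (the number of vectors), the set is linearly independent.

linearly independent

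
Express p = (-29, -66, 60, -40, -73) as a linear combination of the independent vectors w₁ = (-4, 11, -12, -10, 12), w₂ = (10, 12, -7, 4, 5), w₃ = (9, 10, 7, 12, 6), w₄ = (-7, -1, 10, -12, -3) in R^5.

Since w₁, w₂, w₃, w₄ are independent, the coefficients expressing p are uniquely determined by a linear system.
The system has the unique solution (c₁, …, c₄) = (-4, 1, -3, 4).

p = -4w₁ + w₂ - 3w₃ + 4w₄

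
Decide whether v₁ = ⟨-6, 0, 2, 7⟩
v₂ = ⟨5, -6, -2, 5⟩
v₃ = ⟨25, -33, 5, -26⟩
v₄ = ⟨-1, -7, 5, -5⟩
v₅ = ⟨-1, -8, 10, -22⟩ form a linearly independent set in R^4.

There are 5 vectors in a 4-dimensional space, so they cannot be linearly independent.

linearly dependent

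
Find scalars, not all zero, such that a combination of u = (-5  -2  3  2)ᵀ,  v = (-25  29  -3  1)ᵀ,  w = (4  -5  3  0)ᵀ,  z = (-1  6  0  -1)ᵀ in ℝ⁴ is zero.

2u - v - 3w + 3z = 0

Set up α₁u + … + α₄z = 0 and solve the homogeneous system.
The free variable yields coefficients (2, -1, -3, 3) (any nonzero multiple also works).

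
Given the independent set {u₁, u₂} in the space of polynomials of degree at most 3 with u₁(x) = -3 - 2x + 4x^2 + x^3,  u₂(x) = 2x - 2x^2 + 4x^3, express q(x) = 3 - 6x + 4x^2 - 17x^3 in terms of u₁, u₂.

Identify each element with its coordinate vector in ℝ⁴ via {1, x, …, x^3}.
Write q = c₁u₁ + c₂u₂ and equate components.
Row-reducing the augmented matrix gives the unique coefficients (c₁, c₂) = (-1, -4).

q = -u₁ - 4u₂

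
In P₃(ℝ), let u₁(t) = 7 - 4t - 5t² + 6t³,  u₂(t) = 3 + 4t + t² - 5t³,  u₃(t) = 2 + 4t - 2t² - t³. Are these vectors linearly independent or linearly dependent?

Write each element as a coordinate vector in ℝ⁴ using {1, t, …, t³}.
Place the vectors as rows of a 3×4 matrix and reduce to echelon form.
The reduction yields 3 nonzero rows, so the rank is 3.
Since rank = 3 (the number of vectors), the set is linearly independent.

linearly independent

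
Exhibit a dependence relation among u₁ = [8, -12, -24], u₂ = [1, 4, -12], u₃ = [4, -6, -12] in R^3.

Solve the homogeneous system with u₁, u₂, u₃ as columns by row-reducing the coefficient matrix.
The free variable yields coefficients (1, 0, -2) (any nonzero multiple also works).

u₁ - 2u₃ = 0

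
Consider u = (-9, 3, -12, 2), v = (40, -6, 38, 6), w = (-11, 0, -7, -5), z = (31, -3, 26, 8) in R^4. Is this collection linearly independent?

Row-reduce the matrix whose columns are u, v, w, z.
The reduction yields 2 nonzero rows, so the rank is 2.
Since rank 2 < 4, the set is linearly dependent.

linearly dependent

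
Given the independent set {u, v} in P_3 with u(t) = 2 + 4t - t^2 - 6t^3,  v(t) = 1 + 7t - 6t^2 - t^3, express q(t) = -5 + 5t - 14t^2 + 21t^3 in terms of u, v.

Work in coordinates with respect to the standard basis {1, t, …, t^3}.
Since u, v are independent, the coefficients expressing q are uniquely determined by a linear system.
Row-reducing the augmented matrix gives the unique coefficients (c₁, c₂) = (-4, 3).

q = -4u + 3v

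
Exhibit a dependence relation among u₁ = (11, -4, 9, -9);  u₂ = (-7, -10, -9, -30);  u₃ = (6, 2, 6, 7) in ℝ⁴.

Set up α₁u₁ + … + α₃u₃ = 0 and solve the homogeneous system.
One solution (up to scaling) is (1, -1, -3).

u₁ - u₂ - 3u₃ = 0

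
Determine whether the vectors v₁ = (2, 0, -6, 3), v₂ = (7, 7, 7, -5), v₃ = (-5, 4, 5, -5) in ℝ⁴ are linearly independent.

Place the vectors as rows of a 3×4 matrix and reduce to echelon form.
The reduction yields 3 nonzero rows, so the rank is 3.
Since rank = 3 (the number of vectors), the set is linearly independent.

linearly independent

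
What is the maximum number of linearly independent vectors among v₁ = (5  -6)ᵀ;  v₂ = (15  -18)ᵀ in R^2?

1

Apply Gaussian elimination to the matrix whose rows are v₁, v₂.
Reduction leaves 1 leading entry, giving rank 1.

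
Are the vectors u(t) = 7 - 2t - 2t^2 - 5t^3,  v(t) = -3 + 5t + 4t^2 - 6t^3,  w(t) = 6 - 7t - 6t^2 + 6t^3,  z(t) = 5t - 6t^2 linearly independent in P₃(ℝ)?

linearly independent

Take coordinates with respect to the standard basis {1, t, …, t^3}.
Form the 4×4 matrix with these as columns; its determinant is -108.
A nonzero determinant means the columns are linearly independent.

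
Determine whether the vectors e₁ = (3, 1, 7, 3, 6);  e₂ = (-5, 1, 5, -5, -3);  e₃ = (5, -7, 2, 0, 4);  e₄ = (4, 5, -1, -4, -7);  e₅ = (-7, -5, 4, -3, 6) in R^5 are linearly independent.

linearly independent

Form the 5×5 matrix with these as columns; its determinant is -19453.
A nonzero determinant means the columns are linearly independent.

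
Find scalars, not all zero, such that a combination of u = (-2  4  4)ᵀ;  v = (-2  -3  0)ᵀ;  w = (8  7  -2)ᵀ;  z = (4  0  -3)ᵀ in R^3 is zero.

u - v - w + 2z = 0

Set up α₁u + … + α₄z = 0 and solve the homogeneous system.
A generator of the null space is (1, -1, -1, 2).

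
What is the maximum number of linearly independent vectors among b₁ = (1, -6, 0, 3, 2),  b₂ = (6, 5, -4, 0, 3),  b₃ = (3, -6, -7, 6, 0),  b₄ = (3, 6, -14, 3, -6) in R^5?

Put the 5×4 matrix [b₁|b₂|b₃|b₄] into echelon form.
Reduction leaves 3 leading entries, giving rank 3.

3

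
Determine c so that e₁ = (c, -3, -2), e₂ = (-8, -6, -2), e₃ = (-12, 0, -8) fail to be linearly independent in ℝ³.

Place the vectors as rows of a 3×3 matrix; dependence ⇔ determinant zero.
Expanding, det = 48*c + 264.
This vanishes exactly when c = -11/2.

c = -11/2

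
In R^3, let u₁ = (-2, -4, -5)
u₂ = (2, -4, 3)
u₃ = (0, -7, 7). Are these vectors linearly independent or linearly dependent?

The matrix [u₁|u₂|u₃] has determinant 140.
A nonzero determinant means the columns are linearly independent.

linearly independent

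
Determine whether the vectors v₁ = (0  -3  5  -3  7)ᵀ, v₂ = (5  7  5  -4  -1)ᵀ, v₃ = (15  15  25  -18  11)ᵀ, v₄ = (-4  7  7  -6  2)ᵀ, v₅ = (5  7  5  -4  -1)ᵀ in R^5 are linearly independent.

Two of the vectors are equal, giving an immediate dependence.

linearly dependent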